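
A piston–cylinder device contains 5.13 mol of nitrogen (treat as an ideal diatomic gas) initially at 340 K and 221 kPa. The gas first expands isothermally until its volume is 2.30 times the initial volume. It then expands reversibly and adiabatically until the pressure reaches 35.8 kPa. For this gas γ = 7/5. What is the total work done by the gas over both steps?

V₁ = nRT₁/P₁ = 5.13×8.314×340/221 = 65.6 L.
Step 1 — Isothermal: T stays 340 K; PV = const ⇒ V₂ = 151 L, P₂ = 96.1 kPa.
ΔU = 0 (ideal gas, T constant).
W = nRT ln(V₂/V₁) = 5.13×8.314×340×ln(2.30) = 12100 J.
Q = ΔU + W = 12100 J.
State after step 1: P = 96.1 kPa, V = 151 L, T = 340 K.
Step 2 — Adiabatic: T₂/T₁ = (P₂/P₁)^((γ−1)/γ) ⇒ T₂ = 340×(0.373)^0.286 = 256 K; V₂ = 306 L.
ΔU = nCvΔT = 5.13×20.8×(256−340) = -8910 J.
Q = 0 for an adiabatic process, so W = −ΔU = 8910 J.
Net over both steps: W = 21000 J, Q = 12100 J, ΔU = -8910 J.

21000 J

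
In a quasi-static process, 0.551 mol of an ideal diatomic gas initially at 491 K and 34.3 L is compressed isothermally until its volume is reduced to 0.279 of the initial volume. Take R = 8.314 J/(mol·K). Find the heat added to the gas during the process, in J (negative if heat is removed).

P₁ = nRT₁/V₁ = 0.551×8.314×491/34.3 = 65.6 kPa.
Isothermal: T stays 491 K; PV = const ⇒ V₂ = 9.57 L, P₂ = 235 kPa.
ΔU = 0 (ideal gas, T constant).
W = nRT ln(V₂/V₁) = 0.551×8.314×491×ln(0.279) = -2870 J.
Q = ΔU + W = -2870 J.

-2870 J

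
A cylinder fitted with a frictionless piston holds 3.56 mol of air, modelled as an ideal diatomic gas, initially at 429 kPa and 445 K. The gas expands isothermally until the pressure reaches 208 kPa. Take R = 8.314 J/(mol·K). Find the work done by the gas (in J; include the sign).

9530 J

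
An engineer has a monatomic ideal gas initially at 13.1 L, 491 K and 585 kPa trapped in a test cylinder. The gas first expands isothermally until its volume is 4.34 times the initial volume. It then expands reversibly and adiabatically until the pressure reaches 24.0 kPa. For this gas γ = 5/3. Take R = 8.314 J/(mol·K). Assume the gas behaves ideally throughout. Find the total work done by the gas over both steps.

17000 J

n = P₁V₁/(RT₁) = 585×13.1/(8.314×491) = 1.88 mol.
Step 1 — Isothermal: T stays 491 K; PV = const ⇒ V₂ = 56.9 L, P₂ = 135 kPa.
ΔU = 0 (ideal gas, T constant).
W = nRT ln(V₂/V₁) = 1.88×8.314×491×ln(4.34) = 11200 J.
Q = ΔU + W = 11200 J.
State after step 1: P = 135 kPa, V = 56.9 L, T = 491 K.
Step 2 — Adiabatic: T₂/T₁ = (P₂/P₁)^((γ−1)/γ) ⇒ T₂ = 491×(0.178)^0.400 = 246 K; V₂ = 160 L.
ΔU = nCvΔT = 1.88×12.5×(246−491) = -5730 J.
Q = 0 for an adiabatic process, so W = −ΔU = 5730 J.
Net over both steps: W = 17000 J, Q = 11200 J, ΔU = -5730 J.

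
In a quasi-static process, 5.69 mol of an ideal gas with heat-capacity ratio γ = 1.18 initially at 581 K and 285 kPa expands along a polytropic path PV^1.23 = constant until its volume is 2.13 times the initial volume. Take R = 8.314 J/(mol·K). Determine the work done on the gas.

V₁ = nRT₁/P₁ = 5.69×8.314×581/285 = 96.4 L.
Polytropic n=1.23: T₂ = T₁(V₁/V₂)^(n−1) = 581×(0.469)^0.23 = 488 K; P₂ = P₁(V₁/V₂)^n = 112 kPa.
W = (P₁V₁−P₂V₂)/(n−1) = (285×96.4−112×205)/0.23 = 19100 J.
Work done on the gas = −W_by = -19100 J.

-19100 J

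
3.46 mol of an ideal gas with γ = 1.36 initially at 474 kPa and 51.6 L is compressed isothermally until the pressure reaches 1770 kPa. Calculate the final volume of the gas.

T₁ = P₁V₁/(nR) = 474×51.6/(3.46×8.314) = 850 K.
Isothermal: T stays 850 K; PV = const ⇒ V₂ = 13.8 L, P₂ = 1770 kPa.

13.8 L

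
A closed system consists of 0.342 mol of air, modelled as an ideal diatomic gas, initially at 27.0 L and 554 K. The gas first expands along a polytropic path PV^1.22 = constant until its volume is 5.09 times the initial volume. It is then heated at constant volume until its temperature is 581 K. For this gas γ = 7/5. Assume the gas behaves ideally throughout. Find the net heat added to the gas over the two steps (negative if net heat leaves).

P₁ = nRT₁/V₁ = 0.342×8.314×554/27.0 = 58.3 kPa.
Step 1 — Polytropic n=1.22: T₂ = T₁(V₁/V₂)^(n−1) = 554×(0.196)^0.22 = 387 K; P₂ = P₁(V₁/V₂)^n = 8.01 kPa.
W = (P₁V₁−P₂V₂)/(n−1) = (58.3×27.0−8.01×137)/0.22 = 2150 J.
ΔU = nCvΔT = 0.342×20.8×(387−554) = -1190 J.
Q = ΔU + W = 970 J.
State after step 1: P = 8.01 kPa, V = 137 L, T = 387 K.
Step 2 — Isochoric: V stays 137 L; P/T = const ⇒ T₂ = 581 K, P₂ = 12.0 kPa.
W = 0 (no volume change).
ΔU = nCvΔT = 0.342×20.8×(581−387) = 1380 J.
Q = ΔU = 1380 J.
Net over both steps: W = 2150 J, Q = 2350 J, ΔU = 192 J.

2350 J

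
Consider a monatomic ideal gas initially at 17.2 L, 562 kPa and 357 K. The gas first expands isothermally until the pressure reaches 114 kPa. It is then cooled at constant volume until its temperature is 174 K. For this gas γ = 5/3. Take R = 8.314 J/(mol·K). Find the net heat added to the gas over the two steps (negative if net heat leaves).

7990 J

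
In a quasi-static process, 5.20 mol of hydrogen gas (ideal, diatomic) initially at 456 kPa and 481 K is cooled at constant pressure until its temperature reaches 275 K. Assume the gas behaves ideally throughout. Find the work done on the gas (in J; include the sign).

V₁ = nRT₁/P₁ = 5.20×8.314×481/456 = 45.6 L.
Isobaric: P stays 456 kPa; V/T = const ⇒ T₂ = 275 K, V₂ = 26.1 L.
W = PΔV = 456×(26.1−45.6) kPa·L = -8910 J.
Work done on the gas = −W_by = 8910 J.

8910 J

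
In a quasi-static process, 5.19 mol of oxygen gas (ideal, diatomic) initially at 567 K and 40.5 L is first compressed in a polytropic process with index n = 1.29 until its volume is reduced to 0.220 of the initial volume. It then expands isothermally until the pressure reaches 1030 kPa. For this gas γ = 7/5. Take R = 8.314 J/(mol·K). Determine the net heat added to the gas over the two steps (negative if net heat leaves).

41100 J

P₁ = nRT₁/V₁ = 5.19×8.314×567/40.5 = 604 kPa.
Step 1 — Polytropic n=1.29: T₂ = T₁(V₁/V₂)^(n−1) = 567×(4.55)^0.29 = 880 K; P₂ = P₁(V₁/V₂)^n = 4260 kPa.
W = (P₁V₁−P₂V₂)/(n−1) = (604×40.5−4260×8.91)/0.29 = -46500 J.
ΔU = nCvΔT = 5.19×20.8×(880−567) = 33700 J.
Q = ΔU + W = -12800 J.
State after step 1: P = 4260 kPa, V = 8.91 L, T = 880 K.
Step 2 — Isothermal: T stays 880 K; PV = const ⇒ V₂ = 36.8 L, P₂ = 1030 kPa.
ΔU = 0 (ideal gas, T constant).
W = nRT ln(V₂/V₁) = 5.19×8.314×880×ln(4.14) = 53900 J.
Q = ΔU + W = 53900 J.
Net over both steps: W = 7370 J, Q = 41100 J, ΔU = 33700 J.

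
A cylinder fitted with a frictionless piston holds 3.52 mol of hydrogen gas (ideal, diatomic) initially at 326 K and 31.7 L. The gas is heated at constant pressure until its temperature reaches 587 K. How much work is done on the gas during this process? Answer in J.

-7640 J

P₁ = nRT₁/V₁ = 3.52×8.314×326/31.7 = 301 kPa.
Isobaric: P stays 301 kPa; V/T = const ⇒ T₂ = 587 K, V₂ = 57.1 L.
W = PΔV = 301×(57.1−31.7) kPa·L = 7640 J.
Work done on the gas = −W_by = -7640 J.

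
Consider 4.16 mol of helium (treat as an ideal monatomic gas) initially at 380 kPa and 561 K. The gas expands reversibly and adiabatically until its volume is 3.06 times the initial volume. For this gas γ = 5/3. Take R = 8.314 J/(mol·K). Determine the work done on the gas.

V₁ = nRT₁/P₁ = 4.16×8.314×561/380 = 51.1 L.
Adiabatic: TV^(γ−1) = const ⇒ T₂ = 561×(0.327)^0.667 = 266 K; PV^γ = const ⇒ P₂ = 58.9 kPa.
ΔU = nCvΔT = 4.16×12.5×(266−561) = -15300 J.
Q = 0 for an adiabatic process, so W = −ΔU = 15300 J.
Work done on the gas = −W_by = -15300 J.

-15300 J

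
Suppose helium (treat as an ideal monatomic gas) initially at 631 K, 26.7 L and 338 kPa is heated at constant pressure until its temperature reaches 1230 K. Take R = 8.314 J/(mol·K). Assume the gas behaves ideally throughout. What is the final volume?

52.0 L

Isobaric: P stays 338 kPa; V/T = const ⇒ T₂ = 1230 K, V₂ = 52.0 L.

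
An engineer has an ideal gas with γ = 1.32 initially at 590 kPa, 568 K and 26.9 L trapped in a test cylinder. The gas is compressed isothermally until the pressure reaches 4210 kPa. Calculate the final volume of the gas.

3.77 L

Isothermal: T stays 568 K; PV = const ⇒ V₂ = 3.77 L, P₂ = 4210 kPa.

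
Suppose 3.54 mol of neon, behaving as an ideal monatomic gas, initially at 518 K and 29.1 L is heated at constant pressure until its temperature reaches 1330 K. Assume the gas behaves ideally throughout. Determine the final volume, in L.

P₁ = nRT₁/V₁ = 3.54×8.314×518/29.1 = 524 kPa.
Isobaric: P stays 524 kPa; V/T = const ⇒ T₂ = 1330 K, V₂ = 74.7 L.

74.7 L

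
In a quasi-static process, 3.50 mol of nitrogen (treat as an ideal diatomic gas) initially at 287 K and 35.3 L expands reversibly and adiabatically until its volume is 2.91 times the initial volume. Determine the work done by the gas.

7260 J

P₁ = nRT₁/V₁ = 3.50×8.314×287/35.3 = 237 kPa.
Adiabatic: TV^(γ−1) = const ⇒ T₂ = 287×(0.344)^0.400 = 187 K; PV^γ = const ⇒ P₂ = 53.0 kPa.
ΔU = nCvΔT = 3.50×20.8×(187−287) = -7260 J.
Q = 0 for an adiabatic process, so W = −ΔU = 7260 J.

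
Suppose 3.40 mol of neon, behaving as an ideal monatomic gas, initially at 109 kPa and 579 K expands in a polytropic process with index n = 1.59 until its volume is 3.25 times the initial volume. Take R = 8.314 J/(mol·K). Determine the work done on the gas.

-13900 J

V₁ = nRT₁/P₁ = 3.40×8.314×579/109 = 150 L.
Polytropic n=1.59: T₂ = T₁(V₁/V₂)^(n−1) = 579×(0.308)^0.59 = 289 K; P₂ = P₁(V₁/V₂)^n = 16.7 kPa.
W = (P₁V₁−P₂V₂)/(n−1) = (109×150−16.7×488)/0.59 = 13900 J.
Work done on the gas = −W_by = -13900 J.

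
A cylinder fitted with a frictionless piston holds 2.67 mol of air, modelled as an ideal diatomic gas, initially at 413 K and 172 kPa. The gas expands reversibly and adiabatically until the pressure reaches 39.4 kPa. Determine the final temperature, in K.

271 K

V₁ = nRT₁/P₁ = 2.67×8.314×413/172 = 53.3 L.
Adiabatic: T₂/T₁ = (P₂/P₁)^((γ−1)/γ) ⇒ T₂ = 413×(0.229)^0.286 = 271 K; V₂ = 153 L.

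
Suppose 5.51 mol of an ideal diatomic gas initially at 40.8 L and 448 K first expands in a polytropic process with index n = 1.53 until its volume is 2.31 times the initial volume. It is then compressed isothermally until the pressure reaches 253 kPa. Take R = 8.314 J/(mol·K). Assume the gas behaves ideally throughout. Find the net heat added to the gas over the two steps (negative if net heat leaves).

P₁ = nRT₁/V₁ = 5.51×8.314×448/40.8 = 503 kPa.
Step 1 — Polytropic n=1.53: T₂ = T₁(V₁/V₂)^(n−1) = 448×(0.433)^0.53 = 287 K; P₂ = P₁(V₁/V₂)^n = 140 kPa.
W = (P₁V₁−P₂V₂)/(n−1) = (503×40.8−140×94.2)/0.53 = 13900 J.
ΔU = nCvΔT = 5.51×20.8×(287−448) = -18400 J.
Q = ΔU + W = -4510 J.
State after step 1: P = 140 kPa, V = 94.2 L, T = 287 K.
Step 2 — Isothermal: T stays 287 K; PV = const ⇒ V₂ = 52.0 L, P₂ = 253 kPa.
ΔU = 0 (ideal gas, T constant).
W = nRT ln(V₂/V₁) = 5.51×8.314×287×ln(0.552) = -7820 J.
Q = ΔU + W = -7820 J.
Net over both steps: W = 6060 J, Q = -12300 J, ΔU = -18400 J.

-12300 J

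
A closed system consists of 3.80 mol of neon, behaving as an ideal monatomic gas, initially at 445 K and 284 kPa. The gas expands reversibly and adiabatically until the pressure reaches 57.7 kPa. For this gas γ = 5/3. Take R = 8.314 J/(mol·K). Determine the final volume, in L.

129 L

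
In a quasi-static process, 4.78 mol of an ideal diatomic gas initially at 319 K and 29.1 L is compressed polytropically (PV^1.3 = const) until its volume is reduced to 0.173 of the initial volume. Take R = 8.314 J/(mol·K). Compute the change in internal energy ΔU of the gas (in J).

22000 J

P₁ = nRT₁/V₁ = 4.78×8.314×319/29.1 = 436 kPa.
Polytropic n=1.3: T₂ = T₁(V₁/V₂)^(n−1) = 319×(5.78)^0.30 = 540 K; P₂ = P₁(V₁/V₂)^n = 4260 kPa.
For an ideal gas ΔU = nCvΔT with Cv = (5/2)R = 20.8 J/(mol·K).
ΔU = 4.78×20.8×(540−319) = 22000 J.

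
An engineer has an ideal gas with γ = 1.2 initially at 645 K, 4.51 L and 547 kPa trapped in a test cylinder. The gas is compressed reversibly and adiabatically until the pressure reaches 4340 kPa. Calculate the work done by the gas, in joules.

-5090 J

n = P₁V₁/(RT₁) = 547×4.51/(8.314×645) = 0.460 mol.
Adiabatic: T₂/T₁ = (P₂/P₁)^((γ−1)/γ) ⇒ T₂ = 645×(7.93)^0.167 = 911 K; V₂ = 0.803 L.
ΔU = nCvΔT = 0.460×41.6×(911−645) = 5090 J.
Q = 0 for an adiabatic process, so W = −ΔU = -5090 J.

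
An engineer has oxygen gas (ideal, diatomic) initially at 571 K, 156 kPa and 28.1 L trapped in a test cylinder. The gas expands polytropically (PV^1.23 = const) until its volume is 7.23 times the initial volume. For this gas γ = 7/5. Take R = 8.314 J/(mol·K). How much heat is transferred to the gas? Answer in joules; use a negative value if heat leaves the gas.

n = P₁V₁/(RT₁) = 156×28.1/(8.314×571) = 0.923 mol.
Polytropic n=1.23: T₂ = T₁(V₁/V₂)^(n−1) = 571×(0.138)^0.23 = 362 K; P₂ = P₁(V₁/V₂)^n = 13.7 kPa.
W = (P₁V₁−P₂V₂)/(n−1) = (156×28.1−13.7×203)/0.23 = 6970 J.
ΔU = nCvΔT = 0.923×20.8×(362−571) = -4010 J.
Q = ΔU + W = 2960 J.

2960 J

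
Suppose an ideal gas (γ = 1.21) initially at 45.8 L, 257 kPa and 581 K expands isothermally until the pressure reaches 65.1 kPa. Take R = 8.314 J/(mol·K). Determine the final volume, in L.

181 L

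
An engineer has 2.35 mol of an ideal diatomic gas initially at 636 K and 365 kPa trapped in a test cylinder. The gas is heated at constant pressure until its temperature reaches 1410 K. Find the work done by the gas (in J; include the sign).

V₁ = nRT₁/P₁ = 2.35×8.314×636/365 = 34.0 L.
Isobaric: P stays 365 kPa; V/T = const ⇒ T₂ = 1410 K, V₂ = 75.5 L.
W = PΔV = 365×(75.5−34.0) kPa·L = 15100 J.

15100 J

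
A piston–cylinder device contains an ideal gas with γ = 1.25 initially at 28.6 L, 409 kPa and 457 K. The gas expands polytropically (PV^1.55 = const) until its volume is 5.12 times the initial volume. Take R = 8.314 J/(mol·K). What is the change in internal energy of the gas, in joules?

n = P₁V₁/(RT₁) = 409×28.6/(8.314×457) = 3.08 mol.
Polytropic n=1.55: T₂ = T₁(V₁/V₂)^(n−1) = 457×(0.195)^0.55 = 186 K; P₂ = P₁(V₁/V₂)^n = 32.5 kPa.
For an ideal gas ΔU = nCvΔT with Cv = R/(γ−1) = 33.3 J/(mol·K).
ΔU = 3.08×33.3×(186−457) = -27700 J.

-27700 J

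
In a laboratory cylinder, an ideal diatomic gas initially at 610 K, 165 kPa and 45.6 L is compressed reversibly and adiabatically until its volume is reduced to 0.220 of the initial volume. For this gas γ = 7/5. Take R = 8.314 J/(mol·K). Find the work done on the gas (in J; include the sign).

n = P₁V₁/(RT₁) = 165×45.6/(8.314×610) = 1.48 mol.
Adiabatic: TV^(γ−1) = const ⇒ T₂ = 610×(4.55)^0.400 = 1120 K; PV^γ = const ⇒ P₂ = 1370 kPa.
ΔU = nCvΔT = 1.48×20.8×(1120−610) = 15700 J.
Q = 0 for an adiabatic process, so W = −ΔU = -15700 J.
Work done on the gas = −W_by = 15700 J.

15700 J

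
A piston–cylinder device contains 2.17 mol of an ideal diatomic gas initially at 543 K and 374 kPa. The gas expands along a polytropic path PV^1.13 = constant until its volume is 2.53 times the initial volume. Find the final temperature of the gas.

V₁ = nRT₁/P₁ = 2.17×8.314×543/374 = 26.2 L.
Polytropic n=1.13: T₂ = T₁(V₁/V₂)^(n−1) = 543×(0.395)^0.13 = 481 K; P₂ = P₁(V₁/V₂)^n = 131 kPa.

481 K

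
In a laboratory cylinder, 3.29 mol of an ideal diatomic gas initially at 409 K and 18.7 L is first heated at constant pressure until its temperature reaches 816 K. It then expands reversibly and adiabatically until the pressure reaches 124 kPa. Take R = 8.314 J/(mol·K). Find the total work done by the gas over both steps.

P₁ = nRT₁/V₁ = 3.29×8.314×409/18.7 = 598 kPa.
Step 1 — Isobaric: P stays 598 kPa; V/T = const ⇒ T₂ = 816 K, V₂ = 37.3 L.
W = PΔV = 598×(37.3−18.7) kPa·L = 11100 J.
ΔU = nCvΔT = 3.29×20.8×(816−409) = 27800 J.
Q = ΔU + W = nCpΔT = 39000 J.
State after step 1: P = 598 kPa, V = 37.3 L, T = 816 K.
Step 2 — Adiabatic: T₂/T₁ = (P₂/P₁)^((γ−1)/γ) ⇒ T₂ = 816×(0.207)^0.286 = 520 K; V₂ = 115 L.
ΔU = nCvΔT = 3.29×20.8×(520−816) = -20200 J.
Q = 0 for an adiabatic process, so W = −ΔU = 20200 J.
Net over both steps: W = 31300 J, Q = 39000 J, ΔU = 7620 J.

31300 J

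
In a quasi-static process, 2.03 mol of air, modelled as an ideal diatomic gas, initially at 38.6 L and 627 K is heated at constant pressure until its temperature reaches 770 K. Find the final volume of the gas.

P₁ = nRT₁/V₁ = 2.03×8.314×627/38.6 = 274 kPa.
Isobaric: P stays 274 kPa; V/T = const ⇒ T₂ = 770 K, V₂ = 47.4 L.

47.4 L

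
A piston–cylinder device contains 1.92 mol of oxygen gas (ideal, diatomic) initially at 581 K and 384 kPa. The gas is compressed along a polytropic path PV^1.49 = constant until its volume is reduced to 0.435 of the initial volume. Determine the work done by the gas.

V₁ = nRT₁/P₁ = 1.92×8.314×581/384 = 24.2 L.
Polytropic n=1.49: T₂ = T₁(V₁/V₂)^(n−1) = 581×(2.30)^0.49 = 874 K; P₂ = P₁(V₁/V₂)^n = 1330 kPa.
W = (P₁V₁−P₂V₂)/(n−1) = (384×24.2−1330×10.5)/0.49 = -9530 J.

-9530 J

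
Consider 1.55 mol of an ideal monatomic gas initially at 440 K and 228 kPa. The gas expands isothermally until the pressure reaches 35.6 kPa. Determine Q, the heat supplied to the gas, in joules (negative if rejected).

V₁ = nRT₁/P₁ = 1.55×8.314×440/228 = 24.9 L.
Isothermal: T stays 440 K; PV = const ⇒ V₂ = 159 L, P₂ = 35.6 kPa.
ΔU = 0 (ideal gas, T constant).
W = nRT ln(V₂/V₁) = 1.55×8.314×440×ln(6.40) = 10500 J.
Q = ΔU + W = 10500 J.

10500 J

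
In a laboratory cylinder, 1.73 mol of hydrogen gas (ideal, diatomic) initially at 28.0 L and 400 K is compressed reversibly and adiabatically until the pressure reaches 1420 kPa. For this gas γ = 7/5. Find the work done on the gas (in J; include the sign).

10600 J

P₁ = nRT₁/V₁ = 1.73×8.314×400/28.0 = 205 kPa.
Adiabatic: T₂/T₁ = (P₂/P₁)^((γ−1)/γ) ⇒ T₂ = 400×(6.91)^0.286 = 695 K; V₂ = 7.04 L.
ΔU = nCvΔT = 1.73×20.8×(695−400) = 10600 J.
Q = 0 for an adiabatic process, so W = −ΔU = -10600 J.
Work done on the gas = −W_by = 10600 J.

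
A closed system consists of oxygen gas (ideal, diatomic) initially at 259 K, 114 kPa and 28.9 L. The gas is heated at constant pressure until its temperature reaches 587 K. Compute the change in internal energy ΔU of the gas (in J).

10400 J

n = P₁V₁/(RT₁) = 114×28.9/(8.314×259) = 1.53 mol.
Isobaric: P stays 114 kPa; V/T = const ⇒ T₂ = 587 K, V₂ = 65.5 L.
For an ideal gas ΔU = nCvΔT with Cv = (5/2)R = 20.8 J/(mol·K).
ΔU = 1.53×20.8×(587−259) = 10400 J.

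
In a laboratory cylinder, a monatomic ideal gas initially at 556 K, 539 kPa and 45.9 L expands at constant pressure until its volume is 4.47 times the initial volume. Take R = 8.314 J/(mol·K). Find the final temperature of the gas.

Isobaric: P stays 539 kPa; V/T = const ⇒ T₂ = 2490 K, V₂ = 205 L.

2490 K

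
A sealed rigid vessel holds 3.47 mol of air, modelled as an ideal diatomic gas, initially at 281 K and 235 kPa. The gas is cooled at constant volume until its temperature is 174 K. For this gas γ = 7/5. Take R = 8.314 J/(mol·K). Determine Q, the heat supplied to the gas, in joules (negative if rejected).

-7720 J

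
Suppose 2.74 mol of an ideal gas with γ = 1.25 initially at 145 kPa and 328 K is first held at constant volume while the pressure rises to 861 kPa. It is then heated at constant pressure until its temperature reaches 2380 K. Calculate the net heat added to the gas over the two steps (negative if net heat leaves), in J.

V₁ = nRT₁/P₁ = 2.74×8.314×328/145 = 51.5 L.
Step 1 — Isochoric: V stays 51.5 L; P/T = const ⇒ T₂ = 1950 K, P₂ = 861 kPa.
W = 0 (no volume change).
ΔU = nCvΔT = 2.74×33.3×(1950−328) = 148000 J.
Q = ΔU = 148000 J.
State after step 1: P = 861 kPa, V = 51.5 L, T = 1950 K.
Step 2 — Isobaric: P stays 861 kPa; V/T = const ⇒ T₂ = 2380 K, V₂ = 63.0 L.
W = PΔV = 861×(63.0−51.5) kPa·L = 9850 J.
ΔU = nCvΔT = 2.74×33.3×(2380−1950) = 39400 J.
Q = ΔU + W = nCpΔT = 49200 J.
Net over both steps: W = 9850 J, Q = 197000 J, ΔU = 187000 J.

197000 J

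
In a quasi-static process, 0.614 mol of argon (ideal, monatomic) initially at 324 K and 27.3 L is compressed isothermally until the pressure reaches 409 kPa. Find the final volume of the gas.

P₁ = nRT₁/V₁ = 0.614×8.314×324/27.3 = 60.6 kPa.
Isothermal: T stays 324 K; PV = const ⇒ V₂ = 4.04 L, P₂ = 409 kPa.

4.04 L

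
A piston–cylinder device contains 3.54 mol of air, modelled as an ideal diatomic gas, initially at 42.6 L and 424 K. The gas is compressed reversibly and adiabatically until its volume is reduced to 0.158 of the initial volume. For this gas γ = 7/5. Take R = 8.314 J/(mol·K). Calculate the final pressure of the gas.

3880 kPa

P₁ = nRT₁/V₁ = 3.54×8.314×424/42.6 = 293 kPa.
Adiabatic: TV^(γ−1) = const ⇒ T₂ = 424×(6.33)^0.400 = 887 K; PV^γ = const ⇒ P₂ = 3880 kPa.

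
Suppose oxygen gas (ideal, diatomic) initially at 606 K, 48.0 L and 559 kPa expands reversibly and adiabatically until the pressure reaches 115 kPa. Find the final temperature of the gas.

Adiabatic: T₂/T₁ = (P₂/P₁)^((γ−1)/γ) ⇒ T₂ = 606×(0.206)^0.286 = 386 K; V₂ = 149 L.

386 K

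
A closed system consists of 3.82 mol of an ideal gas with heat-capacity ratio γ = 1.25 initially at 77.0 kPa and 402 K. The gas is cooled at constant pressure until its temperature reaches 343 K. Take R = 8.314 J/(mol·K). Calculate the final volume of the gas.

V₁ = nRT₁/P₁ = 3.82×8.314×402/77.0 = 166 L.
Isobaric: P stays 77.0 kPa; V/T = const ⇒ T₂ = 343 K, V₂ = 141 L.

141 L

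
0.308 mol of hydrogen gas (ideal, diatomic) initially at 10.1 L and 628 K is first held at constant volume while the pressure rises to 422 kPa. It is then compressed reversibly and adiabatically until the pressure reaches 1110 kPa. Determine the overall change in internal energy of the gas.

10000 J

P₁ = nRT₁/V₁ = 0.308×8.314×628/10.1 = 159 kPa.
Step 1 — Isochoric: V stays 10.1 L; P/T = const ⇒ T₂ = 1660 K, P₂ = 422 kPa.
W = 0 (no volume change).
ΔU = nCvΔT = 0.308×20.8×(1660−628) = 6640 J.
Q = ΔU = 6640 J.
State after step 1: P = 422 kPa, V = 10.1 L, T = 1660 K.
Step 2 — Adiabatic: T₂/T₁ = (P₂/P₁)^((γ−1)/γ) ⇒ T₂ = 1660×(2.63)^0.286 = 2190 K; V₂ = 5.06 L.
ΔU = nCvΔT = 0.308×20.8×(2190−1660) = 3390 J.
Q = 0 for an adiabatic process, so W = −ΔU = -3390 J.
Net over both steps: W = -3390 J, Q = 6640 J, ΔU = 10000 J.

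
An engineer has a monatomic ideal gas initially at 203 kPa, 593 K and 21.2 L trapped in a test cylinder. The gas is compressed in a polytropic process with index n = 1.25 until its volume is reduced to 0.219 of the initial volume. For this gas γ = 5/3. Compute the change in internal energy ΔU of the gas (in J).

n = P₁V₁/(RT₁) = 203×21.2/(8.314×593) = 0.873 mol.
Polytropic n=1.25: T₂ = T₁(V₁/V₂)^(n−1) = 593×(4.57)^0.25 = 867 K; P₂ = P₁(V₁/V₂)^n = 1360 kPa.
For an ideal gas ΔU = nCvΔT with Cv = (3/2)R = 12.5 J/(mol·K).
ΔU = 0.873×12.5×(867−593) = 2980 J.

2980 J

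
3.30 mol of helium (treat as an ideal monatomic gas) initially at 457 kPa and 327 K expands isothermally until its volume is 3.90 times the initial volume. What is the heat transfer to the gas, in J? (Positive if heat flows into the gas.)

V₁ = nRT₁/P₁ = 3.30×8.314×327/457 = 19.6 L.
Isothermal: T stays 327 K; PV = const ⇒ V₂ = 76.6 L, P₂ = 117 kPa.
ΔU = 0 (ideal gas, T constant).
W = nRT ln(V₂/V₁) = 3.30×8.314×327×ln(3.90) = 12200 J.
Q = ΔU + W = 12200 J.

12200 J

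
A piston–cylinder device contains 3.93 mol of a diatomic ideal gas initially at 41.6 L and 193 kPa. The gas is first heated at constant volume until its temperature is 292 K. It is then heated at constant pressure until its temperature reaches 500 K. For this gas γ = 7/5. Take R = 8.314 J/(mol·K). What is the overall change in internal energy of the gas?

20800 J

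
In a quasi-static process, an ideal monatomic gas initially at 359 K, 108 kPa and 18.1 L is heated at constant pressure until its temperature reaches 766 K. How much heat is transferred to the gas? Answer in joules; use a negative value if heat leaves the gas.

n = P₁V₁/(RT₁) = 108×18.1/(8.314×359) = 0.655 mol.
Isobaric: P stays 108 kPa; V/T = const ⇒ T₂ = 766 K, V₂ = 38.6 L.
W = PΔV = 108×(38.6−18.1) kPa·L = 2220 J.
ΔU = nCvΔT = 0.655×12.5×(766−359) = 3320 J.
Q = ΔU + W = nCpΔT = 5540 J.

5540 J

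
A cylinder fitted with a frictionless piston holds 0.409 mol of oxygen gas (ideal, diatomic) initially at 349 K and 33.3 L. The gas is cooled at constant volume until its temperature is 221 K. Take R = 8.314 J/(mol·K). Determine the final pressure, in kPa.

P₁ = nRT₁/V₁ = 0.409×8.314×349/33.3 = 35.6 kPa.
Isochoric: V stays 33.3 L; P/T = const ⇒ T₂ = 221 K, P₂ = 22.6 kPa.

22.6 kPa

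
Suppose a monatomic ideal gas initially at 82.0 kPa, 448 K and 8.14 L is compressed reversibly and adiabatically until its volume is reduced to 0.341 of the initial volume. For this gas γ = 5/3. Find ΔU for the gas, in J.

1050 J

n = P₁V₁/(RT₁) = 82.0×8.14/(8.314×448) = 0.179 mol.
Adiabatic: TV^(γ−1) = const ⇒ T₂ = 448×(2.93)^0.667 = 918 K; PV^γ = const ⇒ P₂ = 493 kPa.
For an ideal gas ΔU = nCvΔT with Cv = (3/2)R = 12.5 J/(mol·K).
ΔU = 0.179×12.5×(918−448) = 1050 J.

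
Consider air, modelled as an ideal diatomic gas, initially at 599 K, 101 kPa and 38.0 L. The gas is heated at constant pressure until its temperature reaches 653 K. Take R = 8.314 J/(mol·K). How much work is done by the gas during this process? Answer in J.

n = P₁V₁/(RT₁) = 101×38.0/(8.314×599) = 0.771 mol.
Isobaric: P stays 101 kPa; V/T = const ⇒ T₂ = 653 K, V₂ = 41.4 L.
W = PΔV = 101×(41.4−38.0) kPa·L = 346 J.

346 J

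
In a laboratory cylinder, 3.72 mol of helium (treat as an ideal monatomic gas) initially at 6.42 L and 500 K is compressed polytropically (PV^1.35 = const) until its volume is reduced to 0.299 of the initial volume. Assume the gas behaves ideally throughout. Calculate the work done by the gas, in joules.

P₁ = nRT₁/V₁ = 3.72×8.314×500/6.42 = 2410 kPa.
Polytropic n=1.35: T₂ = T₁(V₁/V₂)^(n−1) = 500×(3.34)^0.35 = 763 K; P₂ = P₁(V₁/V₂)^n = 12300 kPa.
W = (P₁V₁−P₂V₂)/(n−1) = (2410×6.42−12300×1.92)/0.35 = -23200 J.

-23200 J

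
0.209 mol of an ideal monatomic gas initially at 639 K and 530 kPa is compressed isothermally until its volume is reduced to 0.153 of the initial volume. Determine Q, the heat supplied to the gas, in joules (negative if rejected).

-2080 J

V₁ = nRT₁/P₁ = 0.209×8.314×639/530 = 2.09 L.
Isothermal: T stays 639 K; PV = const ⇒ V₂ = 0.321 L, P₂ = 3460 kPa.
ΔU = 0 (ideal gas, T constant).
W = nRT ln(V₂/V₁) = 0.209×8.314×639×ln(0.153) = -2080 J.
Q = ΔU + W = -2080 J.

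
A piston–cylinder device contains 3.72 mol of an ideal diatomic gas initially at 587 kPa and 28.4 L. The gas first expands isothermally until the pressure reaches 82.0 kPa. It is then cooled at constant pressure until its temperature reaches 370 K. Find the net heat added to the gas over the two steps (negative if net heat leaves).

14500 J

T₁ = P₁V₁/(nR) = 587×28.4/(3.72×8.314) = 539 K.
Step 1 — Isothermal: T stays 539 K; PV = const ⇒ V₂ = 203 L, P₂ = 82.0 kPa.
ΔU = 0 (ideal gas, T constant).
W = nRT ln(V₂/V₁) = 3.72×8.314×539×ln(7.16) = 32800 J.
Q = ΔU + W = 32800 J.
State after step 1: P = 82.0 kPa, V = 203 L, T = 539 K.
Step 2 — Isobaric: P stays 82.0 kPa; V/T = const ⇒ T₂ = 370 K, V₂ = 140 L.
W = PΔV = 82.0×(140−203) kPa·L = -5230 J.
ΔU = nCvΔT = 3.72×20.8×(370−539) = -13100 J.
Q = ΔU + W = nCpΔT = -18300 J.
Net over both steps: W = 27600 J, Q = 14500 J, ΔU = -13100 J.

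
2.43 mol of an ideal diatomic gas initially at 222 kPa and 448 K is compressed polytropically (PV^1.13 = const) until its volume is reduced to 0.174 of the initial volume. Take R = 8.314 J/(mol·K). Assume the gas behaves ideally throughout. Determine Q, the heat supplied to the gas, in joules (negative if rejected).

V₁ = nRT₁/P₁ = 2.43×8.314×448/222 = 40.8 L.
Polytropic n=1.13: T₂ = T₁(V₁/V₂)^(n−1) = 448×(5.75)^0.13 = 562 K; P₂ = P₁(V₁/V₂)^n = 1600 kPa.
W = (P₁V₁−P₂V₂)/(n−1) = (222×40.8−1600×7.09)/0.13 = -17800 J.
ΔU = nCvΔT = 2.43×20.8×(562−448) = 5780 J.
Q = ΔU + W = -12000 J.

-12000 J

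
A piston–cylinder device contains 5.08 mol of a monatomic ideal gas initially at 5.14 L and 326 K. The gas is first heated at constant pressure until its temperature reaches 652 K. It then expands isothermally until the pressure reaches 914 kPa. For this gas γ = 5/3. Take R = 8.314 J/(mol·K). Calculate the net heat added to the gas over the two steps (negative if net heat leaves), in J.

P₁ = nRT₁/V₁ = 5.08×8.314×326/5.14 = 2680 kPa.
Step 1 — Isobaric: P stays 2680 kPa; V/T = const ⇒ T₂ = 652 K, V₂ = 10.3 L.
W = PΔV = 2680×(10.3−5.14) kPa·L = 13800 J.
ΔU = nCvΔT = 5.08×12.5×(652−326) = 20700 J.
Q = ΔU + W = nCpΔT = 34400 J.
State after step 1: P = 2680 kPa, V = 10.3 L, T = 652 K.
Step 2 — Isothermal: T stays 652 K; PV = const ⇒ V₂ = 30.1 L, P₂ = 914 kPa.
ΔU = 0 (ideal gas, T constant).
W = nRT ln(V₂/V₁) = 5.08×8.314×652×ln(2.93) = 29600 J.
Q = ΔU + W = 29600 J.
Net over both steps: W = 43400 J, Q = 64000 J, ΔU = 20700 J.

64000 J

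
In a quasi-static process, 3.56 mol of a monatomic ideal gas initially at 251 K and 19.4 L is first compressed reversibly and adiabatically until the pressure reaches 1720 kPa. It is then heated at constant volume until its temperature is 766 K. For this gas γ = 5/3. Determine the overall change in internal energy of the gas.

22900 J

P₁ = nRT₁/V₁ = 3.56×8.314×251/19.4 = 383 kPa.
Step 1 — Adiabatic: T₂/T₁ = (P₂/P₁)^((γ−1)/γ) ⇒ T₂ = 251×(4.49)^0.400 = 458 K; V₂ = 7.88 L.
ΔU = nCvΔT = 3.56×12.5×(458−251) = 9180 J.
Q = 0 for an adiabatic process, so W = −ΔU = -9180 J.
State after step 1: P = 1720 kPa, V = 7.88 L, T = 458 K.
Step 2 — Isochoric: V stays 7.88 L; P/T = const ⇒ T₂ = 766 K, P₂ = 2880 kPa.
W = 0 (no volume change).
ΔU = nCvΔT = 3.56×12.5×(766−458) = 13700 J.
Q = ΔU = 13700 J.
Net over both steps: W = -9180 J, Q = 13700 J, ΔU = 22900 J.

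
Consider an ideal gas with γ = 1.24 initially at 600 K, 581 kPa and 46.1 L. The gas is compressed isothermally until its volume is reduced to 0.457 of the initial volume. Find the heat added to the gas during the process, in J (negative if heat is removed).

-21000 J

n = P₁V₁/(RT₁) = 581×46.1/(8.314×600) = 5.37 mol.
Isothermal: T stays 600 K; PV = const ⇒ V₂ = 21.1 L, P₂ = 1270 kPa.
ΔU = 0 (ideal gas, T constant).
W = nRT ln(V₂/V₁) = 5.37×8.314×600×ln(0.457) = -21000 J.
Q = ΔU + W = -21000 J.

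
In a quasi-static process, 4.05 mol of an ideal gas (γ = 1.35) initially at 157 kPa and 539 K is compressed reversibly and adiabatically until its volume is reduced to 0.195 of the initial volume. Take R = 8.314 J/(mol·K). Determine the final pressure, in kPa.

V₁ = nRT₁/P₁ = 4.05×8.314×539/157 = 116 L.
Adiabatic: TV^(γ−1) = const ⇒ T₂ = 539×(5.13)^0.350 = 955 K; PV^γ = const ⇒ P₂ = 1430 kPa.

1430 kPa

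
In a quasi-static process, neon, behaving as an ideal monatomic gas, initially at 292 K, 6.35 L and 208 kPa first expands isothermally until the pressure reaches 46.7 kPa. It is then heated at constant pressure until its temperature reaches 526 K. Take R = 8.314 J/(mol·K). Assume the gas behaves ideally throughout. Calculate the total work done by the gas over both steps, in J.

3030 J

n = P₁V₁/(RT₁) = 208×6.35/(8.314×292) = 0.544 mol.
Step 1 — Isothermal: T stays 292 K; PV = const ⇒ V₂ = 28.3 L, P₂ = 46.7 kPa.
ΔU = 0 (ideal gas, T constant).
W = nRT ln(V₂/V₁) = 0.544×8.314×292×ln(4.45) = 1970 J.
Q = ΔU + W = 1970 J.
State after step 1: P = 46.7 kPa, V = 28.3 L, T = 292 K.
Step 2 — Isobaric: P stays 46.7 kPa; V/T = const ⇒ T₂ = 526 K, V₂ = 50.9 L.
W = PΔV = 46.7×(50.9−28.3) kPa·L = 1060 J.
ΔU = nCvΔT = 0.544×12.5×(526−292) = 1590 J.
Q = ΔU + W = nCpΔT = 2650 J.
Net over both steps: W = 3030 J, Q = 4620 J, ΔU = 1590 J.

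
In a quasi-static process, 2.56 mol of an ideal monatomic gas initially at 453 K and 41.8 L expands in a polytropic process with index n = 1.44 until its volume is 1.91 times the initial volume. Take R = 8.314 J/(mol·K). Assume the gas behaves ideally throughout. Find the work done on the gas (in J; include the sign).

P₁ = nRT₁/V₁ = 2.56×8.314×453/41.8 = 231 kPa.
Polytropic n=1.44: T₂ = T₁(V₁/V₂)^(n−1) = 453×(0.524)^0.44 = 341 K; P₂ = P₁(V₁/V₂)^n = 90.8 kPa.
W = (P₁V₁−P₂V₂)/(n−1) = (231×41.8−90.8×79.8)/0.44 = 5430 J.
Work done on the gas = −W_by = -5430 J.

-5430 J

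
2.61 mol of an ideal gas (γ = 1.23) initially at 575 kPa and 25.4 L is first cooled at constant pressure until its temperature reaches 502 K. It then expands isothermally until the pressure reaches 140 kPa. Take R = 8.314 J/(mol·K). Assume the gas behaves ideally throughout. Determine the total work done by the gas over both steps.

T₁ = P₁V₁/(nR) = 575×25.4/(2.61×8.314) = 673 K.
Step 1 — Isobaric: P stays 575 kPa; V/T = const ⇒ T₂ = 502 K, V₂ = 18.9 L.
W = PΔV = 575×(18.9−25.4) kPa·L = -3710 J.
ΔU = nCvΔT = 2.61×36.1×(502−673) = -16100 J.
Q = ΔU + W = nCpΔT = -19900 J.
State after step 1: P = 575 kPa, V = 18.9 L, T = 502 K.
Step 2 — Isothermal: T stays 502 K; PV = const ⇒ V₂ = 77.8 L, P₂ = 140 kPa.
ΔU = 0 (ideal gas, T constant).
W = nRT ln(V₂/V₁) = 2.61×8.314×502×ln(4.11) = 15400 J.
Q = ΔU + W = 15400 J.
Net over both steps: W = 11700 J, Q = -4460 J, ΔU = -16100 J.

11700 J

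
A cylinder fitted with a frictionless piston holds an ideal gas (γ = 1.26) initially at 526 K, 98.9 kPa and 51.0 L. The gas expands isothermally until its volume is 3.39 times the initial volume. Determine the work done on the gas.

-6160 J

n = P₁V₁/(RT₁) = 98.9×51.0/(8.314×526) = 1.15 mol.
Isothermal: T stays 526 K; PV = const ⇒ V₂ = 173 L, P₂ = 29.2 kPa.
W = nRT ln(V₂/V₁) = 1.15×8.314×526×ln(3.39) = 6160 J.
Work done on the gas = −W_by = -6160 J.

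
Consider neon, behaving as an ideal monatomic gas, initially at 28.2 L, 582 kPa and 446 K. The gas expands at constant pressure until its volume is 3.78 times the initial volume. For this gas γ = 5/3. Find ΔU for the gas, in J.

n = P₁V₁/(RT₁) = 582×28.2/(8.314×446) = 4.43 mol.
Isobaric: P stays 582 kPa; V/T = const ⇒ T₂ = 1690 K, V₂ = 107 L.
For an ideal gas ΔU = nCvΔT with Cv = (3/2)R = 12.5 J/(mol·K).
ΔU = 4.43×12.5×(1690−446) = 68400 J.

68400 J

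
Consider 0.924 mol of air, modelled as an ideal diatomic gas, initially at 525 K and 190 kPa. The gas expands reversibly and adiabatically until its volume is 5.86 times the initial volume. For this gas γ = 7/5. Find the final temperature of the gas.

259 K

V₁ = nRT₁/P₁ = 0.924×8.314×525/190 = 21.2 L.
Adiabatic: TV^(γ−1) = const ⇒ T₂ = 525×(0.171)^0.400 = 259 K; PV^γ = const ⇒ P₂ = 16.0 kPa.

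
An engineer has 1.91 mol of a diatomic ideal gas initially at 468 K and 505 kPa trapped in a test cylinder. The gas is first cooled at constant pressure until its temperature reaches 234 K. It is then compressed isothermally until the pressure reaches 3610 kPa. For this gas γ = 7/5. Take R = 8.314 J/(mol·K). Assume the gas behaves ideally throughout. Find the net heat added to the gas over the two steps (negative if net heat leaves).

-20300 J

V₁ = nRT₁/P₁ = 1.91×8.314×468/505 = 14.7 L.
Step 1 — Isobaric: P stays 505 kPa; V/T = const ⇒ T₂ = 234 K, V₂ = 7.36 L.
W = PΔV = 505×(7.36−14.7) kPa·L = -3720 J.
ΔU = nCvΔT = 1.91×20.8×(234−468) = -9290 J.
Q = ΔU + W = nCpΔT = -13000 J.
State after step 1: P = 505 kPa, V = 7.36 L, T = 234 K.
Step 2 — Isothermal: T stays 234 K; PV = const ⇒ V₂ = 1.03 L, P₂ = 3610 kPa.
ΔU = 0 (ideal gas, T constant).
W = nRT ln(V₂/V₁) = 1.91×8.314×234×ln(0.140) = -7310 J.
Q = ΔU + W = -7310 J.
Net over both steps: W = -11000 J, Q = -20300 J, ΔU = -9290 J.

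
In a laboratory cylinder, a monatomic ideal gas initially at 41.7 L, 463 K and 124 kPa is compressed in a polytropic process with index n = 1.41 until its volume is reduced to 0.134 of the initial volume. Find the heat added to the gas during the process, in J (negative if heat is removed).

n = P₁V₁/(RT₁) = 124×41.7/(8.314×463) = 1.34 mol.
Polytropic n=1.41: T₂ = T₁(V₁/V₂)^(n−1) = 463×(7.46)^0.41 = 1060 K; P₂ = P₁(V₁/V₂)^n = 2110 kPa.
W = (P₁V₁−P₂V₂)/(n−1) = (124×41.7−2110×5.59)/0.41 = -16100 J.
ΔU = nCvΔT = 1.34×12.5×(1060−463) = 9930 J.
Q = ΔU + W = -6210 J.

-6210 J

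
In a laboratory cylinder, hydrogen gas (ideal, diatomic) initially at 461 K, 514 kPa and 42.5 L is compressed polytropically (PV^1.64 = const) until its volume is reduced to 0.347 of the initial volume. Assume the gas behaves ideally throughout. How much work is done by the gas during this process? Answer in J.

n = P₁V₁/(RT₁) = 514×42.5/(8.314×461) = 5.70 mol.
Polytropic n=1.64: T₂ = T₁(V₁/V₂)^(n−1) = 461×(2.88)^0.64 = 908 K; P₂ = P₁(V₁/V₂)^n = 2920 kPa.
W = (P₁V₁−P₂V₂)/(n−1) = (514×42.5−2920×14.7)/0.64 = -33100 J.

-33100 J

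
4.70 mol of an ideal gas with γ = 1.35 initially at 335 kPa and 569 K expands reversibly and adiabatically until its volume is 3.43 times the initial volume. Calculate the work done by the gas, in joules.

22300 J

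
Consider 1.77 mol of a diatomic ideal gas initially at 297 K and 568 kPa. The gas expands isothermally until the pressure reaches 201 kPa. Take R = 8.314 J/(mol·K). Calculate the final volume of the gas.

21.7 L

V₁ = nRT₁/P₁ = 1.77×8.314×297/568 = 7.69 L.
Isothermal: T stays 297 K; PV = const ⇒ V₂ = 21.7 L, P₂ = 201 kPa.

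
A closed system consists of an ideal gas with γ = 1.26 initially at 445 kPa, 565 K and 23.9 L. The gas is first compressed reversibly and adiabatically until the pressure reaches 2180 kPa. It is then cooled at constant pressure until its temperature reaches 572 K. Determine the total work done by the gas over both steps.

-19900 J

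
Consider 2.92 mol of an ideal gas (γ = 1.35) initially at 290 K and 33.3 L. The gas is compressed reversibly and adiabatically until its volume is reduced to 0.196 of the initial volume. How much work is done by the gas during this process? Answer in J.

-15500 J

P₁ = nRT₁/V₁ = 2.92×8.314×290/33.3 = 211 kPa.
Adiabatic: TV^(γ−1) = const ⇒ T₂ = 290×(5.10)^0.350 = 513 K; PV^γ = const ⇒ P₂ = 1910 kPa.
ΔU = nCvΔT = 2.92×23.8×(513−290) = 15500 J.
Q = 0 for an adiabatic process, so W = −ΔU = -15500 J.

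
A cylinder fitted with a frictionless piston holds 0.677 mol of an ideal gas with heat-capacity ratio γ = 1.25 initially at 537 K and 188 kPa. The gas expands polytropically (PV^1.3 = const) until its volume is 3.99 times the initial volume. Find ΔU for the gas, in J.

V₁ = nRT₁/P₁ = 0.677×8.314×537/188 = 16.1 L.
Polytropic n=1.3: T₂ = T₁(V₁/V₂)^(n−1) = 537×(0.251)^0.30 = 355 K; P₂ = P₁(V₁/V₂)^n = 31.1 kPa.
For an ideal gas ΔU = nCvΔT with Cv = R/(γ−1) = 33.3 J/(mol·K).
ΔU = 0.677×33.3×(355−537) = -4110 J.

-4110 J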